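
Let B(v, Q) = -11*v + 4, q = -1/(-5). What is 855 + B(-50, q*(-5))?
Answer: 1409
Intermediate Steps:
q = ⅕ (q = -1*(-⅕) = ⅕ ≈ 0.20000)
B(v, Q) = 4 - 11*v
855 + B(-50, q*(-5)) = 855 + (4 - 11*(-50)) = 855 + (4 + 550) = 855 + 554 = 1409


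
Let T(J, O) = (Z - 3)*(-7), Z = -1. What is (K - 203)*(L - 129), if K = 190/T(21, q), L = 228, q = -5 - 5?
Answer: -271953/14 ≈ -19425.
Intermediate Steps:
q = -10
T(J, O) = 28 (T(J, O) = (-1 - 3)*(-7) = -4*(-7) = 28)
K = 95/14 (K = 190/28 = 190*(1/28) = 95/14 ≈ 6.7857)
(K - 203)*(L - 129) = (95/14 - 203)*(228 - 129) = -2747/14*99 = -271953/14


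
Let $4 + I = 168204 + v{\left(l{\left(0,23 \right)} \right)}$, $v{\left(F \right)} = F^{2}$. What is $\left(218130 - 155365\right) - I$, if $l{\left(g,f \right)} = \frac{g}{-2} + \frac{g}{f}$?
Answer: $-105435$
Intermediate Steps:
$l{\left(g,f \right)} = - \frac{g}{2} + \frac{g}{f}$ ($l{\left(g,f \right)} = g \left(- \frac{1}{2}\right) + \frac{g}{f} = - \frac{g}{2} + \frac{g}{f}$)
$I = 168200$ ($I = -4 + \left(168204 + \left(\left(- \frac{1}{2}\right) 0 + \frac{0}{23}\right)^{2}\right) = -4 + \left(168204 + \left(0 + 0 \cdot \frac{1}{23}\right)^{2}\right) = -4 + \left(168204 + \left(0 + 0\right)^{2}\right) = -4 + \left(168204 + 0^{2}\right) = -4 + \left(168204 + 0\right) = -4 + 168204 = 168200$)
$\left(218130 - 155365\right) - I = \left(218130 - 155365\right) - 168200 = 62765 - 168200 = -105435$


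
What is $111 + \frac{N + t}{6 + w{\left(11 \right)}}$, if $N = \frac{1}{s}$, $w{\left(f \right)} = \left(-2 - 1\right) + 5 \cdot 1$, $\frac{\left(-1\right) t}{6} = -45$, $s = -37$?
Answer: $\frac{42845}{296} \approx 144.75$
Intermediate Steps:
$t = 270$ ($t = \left(-6\right) \left(-45\right) = 270$)
$w{\left(f \right)} = 2$ ($w{\left(f \right)} = \left(-2 - 1\right) + 5 = -3 + 5 = 2$)
$N = - \frac{1}{37}$ ($N = \frac{1}{-37} = - \frac{1}{37} \approx -0.027027$)
$111 + \frac{N + t}{6 + w{\left(11 \right)}} = 111 + \frac{- \frac{1}{37} + 270}{6 + 2} = 111 + \frac{9989}{37 \cdot 8} = 111 + \frac{9989}{37} \cdot \frac{1}{8} = 111 + \frac{9989}{296} = \frac{42845}{296}$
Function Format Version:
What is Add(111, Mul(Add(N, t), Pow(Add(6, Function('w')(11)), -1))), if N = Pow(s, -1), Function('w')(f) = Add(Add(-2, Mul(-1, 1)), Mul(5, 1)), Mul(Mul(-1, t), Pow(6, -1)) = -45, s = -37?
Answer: Rational(42845, 296) ≈ 144.75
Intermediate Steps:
t = 270 (t = Mul(-6, -45) = 270)
Function('w')(f) = 2 (Function('w')(f) = Add(Add(-2, -1), 5) = Add(-3, 5) = 2)
N = Rational(-1, 37) (N = Pow(-37, -1) = Rational(-1, 37) ≈ -0.027027)
Add(111, Mul(Add(N, t), Pow(Add(6, Function('w')(11)), -1))) = Add(111, Mul(Add(Rational(-1, 37), 270), Pow(Add(6, 2), -1))) = Add(111, Mul(Rational(9989, 37), Pow(8, -1))) = Add(111, Mul(Rational(9989, 37), Rational(1, 8))) = Add(111, Rational(9989, 296)) = Rational(42845, 296)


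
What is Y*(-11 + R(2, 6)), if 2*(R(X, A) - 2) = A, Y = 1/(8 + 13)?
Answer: -2/7 ≈ -0.28571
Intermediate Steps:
Y = 1/21 ≈ 0.047619
R(X, A) = 2 + A/2
Y*(-11 + R(2, 6)) = (-11 + (2 + (1/2)*6))/21 = (-11 + (2 + 3))/21 = (-11 + 5)/21 = (1/21)*(-6) = -2/7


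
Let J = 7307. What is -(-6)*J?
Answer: 43842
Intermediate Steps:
-(-6)*J = -(-6)*7307 = -1*(-43842) = 43842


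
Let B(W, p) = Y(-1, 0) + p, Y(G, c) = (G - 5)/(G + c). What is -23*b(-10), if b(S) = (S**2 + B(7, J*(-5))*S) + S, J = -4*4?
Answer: 17710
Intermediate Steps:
Y(G, c) = (-5 + G)/(G + c)
J = -16
B(W, p) = 6 + p (B(W, p) = (-5 - 1)/(-1 + 0) + p = -6/(-1) + p = -1*(-6) + p = 6 + p)
b(S) = S**2 + 87*S (b(S) = (S**2 + (6 - 16*(-5))*S) + S = (S**2 + (6 + 80)*S) + S = (S**2 + 86*S) + S = S**2 + 87*S)
-23*b(-10) = -(-230)*(87 - 10) = -(-230)*77 = -23*(-770) = 17710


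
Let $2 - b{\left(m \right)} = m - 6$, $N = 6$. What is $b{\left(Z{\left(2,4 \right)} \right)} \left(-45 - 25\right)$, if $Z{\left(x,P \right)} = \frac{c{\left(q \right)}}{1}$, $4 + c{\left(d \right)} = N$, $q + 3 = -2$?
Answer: $-420$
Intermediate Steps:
$q = -5$ ($q = -3 - 2 = -5$)
$c{\left(d \right)} = 2$ ($c{\left(d \right)} = -4 + 6 = 2$)
$Z{\left(x,P \right)} = 2$ ($Z{\left(x,P \right)} = \frac{2}{1} = 2 \cdot 1 = 2$)
$b{\left(m \right)} = 8 - m$ ($b{\left(m \right)} = 2 - \left(m - 6\right) = 2 - \left(-6 + m\right) = 8 - m$)
$b{\left(Z{\left(2,4 \right)} \right)} \left(-45 - 25\right) = \left(8 - 2\right) \left(-45 - 25\right) = \left(8 - 2\right) \left(-70\right) = 6 \left(-70\right) = -420$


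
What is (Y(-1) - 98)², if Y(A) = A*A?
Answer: 9409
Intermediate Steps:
Y(A) = A²
(Y(-1) - 98)² = ((-1)² - 98)² = (1 - 98)² = (-97)² = 9409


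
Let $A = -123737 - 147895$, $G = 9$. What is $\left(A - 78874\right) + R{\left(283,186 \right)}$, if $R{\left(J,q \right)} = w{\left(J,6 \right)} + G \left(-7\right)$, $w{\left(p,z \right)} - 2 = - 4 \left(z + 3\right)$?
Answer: $-350603$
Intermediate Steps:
$w{\left(p,z \right)} = -10 - 4 z$ ($w{\left(p,z \right)} = 2 - 4 \left(z + 3\right) = 2 - 4 \left(3 + z\right) = 2 - \left(12 + 4 z\right) = -10 - 4 z$)
$R{\left(J,q \right)} = -97$ ($R{\left(J,q \right)} = \left(-10 - 24\right) + 9 \left(-7\right) = \left(-10 - 24\right) - 63 = -34 - 63 = -97$)
$A = -271632$ ($A = -123737 - 147895 = -271632$)
$\left(A - 78874\right) + R{\left(283,186 \right)} = \left(-271632 - 78874\right) - 97 = -350506 - 97 = -350603$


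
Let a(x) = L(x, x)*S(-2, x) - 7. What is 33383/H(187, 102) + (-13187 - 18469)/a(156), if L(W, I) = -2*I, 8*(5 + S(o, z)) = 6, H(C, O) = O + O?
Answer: 28487/204 ≈ 139.64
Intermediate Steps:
H(C, O) = 2*O
S(o, z) = -17/4 (S(o, z) = -5 + (⅛)*6 = -5 + ¾ = -17/4)
a(x) = -7 + 17*x/2 (a(x) = -2*x*(-17/4) - 7 = 17*x/2 - 7 = -7 + 17*x/2)
33383/H(187, 102) + (-13187 - 18469)/a(156) = 33383/((2*102)) + (-13187 - 18469)/(-7 + (17/2)*156) = 33383/204 - 31656/(-7 + 1326) = 33383*(1/204) - 31656/1319 = 33383/204 - 31656*1/1319 = 33383/204 - 24 = 28487/204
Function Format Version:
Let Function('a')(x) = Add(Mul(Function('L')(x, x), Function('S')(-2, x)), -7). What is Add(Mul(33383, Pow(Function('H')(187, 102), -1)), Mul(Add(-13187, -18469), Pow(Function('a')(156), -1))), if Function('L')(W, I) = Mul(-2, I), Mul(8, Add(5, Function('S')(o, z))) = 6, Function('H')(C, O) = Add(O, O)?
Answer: Rational(28487, 204) ≈ 139.64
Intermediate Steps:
Function('H')(C, O) = Mul(2, O)
Function('S')(o, z) = Rational(-17, 4) (Function('S')(o, z) = Add(-5, Mul(Rational(1, 8), 6)) = Add(-5, Rational(3, 4)) = Rational(-17, 4))
Function('a')(x) = Add(-7, Mul(Rational(17, 2), x)) (Function('a')(x) = Add(Mul(Mul(-2, x), Rational(-17, 4)), -7) = Add(Mul(Rational(17, 2), x), -7) = Add(-7, Mul(Rational(17, 2), x)))
Add(Mul(33383, Pow(Function('H')(187, 102), -1)), Mul(Add(-13187, -18469), Pow(Function('a')(156), -1))) = Add(Mul(33383, Pow(Mul(2, 102), -1)), Mul(Add(-13187, -18469), Pow(Add(-7, Mul(Rational(17, 2), 156)), -1))) = Add(Mul(33383, Pow(204, -1)), Mul(-31656, Pow(Add(-7, 1326), -1))) = Add(Mul(33383, Rational(1, 204)), Mul(-31656, Pow(1319, -1))) = Add(Rational(33383, 204), Mul(-31656, Rational(1, 1319))) = Add(Rational(33383, 204), -24) = Rational(28487, 204)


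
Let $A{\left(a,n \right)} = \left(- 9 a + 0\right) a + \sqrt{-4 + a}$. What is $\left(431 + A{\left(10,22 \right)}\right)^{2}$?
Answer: $\left(-469 + \sqrt{6}\right)^{2} \approx 2.1767 \cdot 10^{5}$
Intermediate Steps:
$A{\left(a,n \right)} = \sqrt{-4 + a} - 9 a^{2}$ ($A{\left(a,n \right)} = - 9 a a + \sqrt{-4 + a} = - 9 a^{2} + \sqrt{-4 + a} = \sqrt{-4 + a} - 9 a^{2}$)
$\left(431 + A{\left(10,22 \right)}\right)^{2} = \left(431 + \left(\sqrt{-4 + 10} - 9 \cdot 10^{2}\right)\right)^{2} = \left(431 + \left(\sqrt{6} - 900\right)\right)^{2} = \left(431 - \left(900 - \sqrt{6}\right)\right)^{2} = \left(-469 + \sqrt{6}\right)^{2}$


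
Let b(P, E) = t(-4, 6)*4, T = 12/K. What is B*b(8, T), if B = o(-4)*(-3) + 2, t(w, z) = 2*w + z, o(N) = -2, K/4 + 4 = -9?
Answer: -64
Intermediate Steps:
K = -52 (K = -16 + 4*(-9) = -16 - 36 = -52)
T = -3/13 (T = 12/(-52) = 12*(-1/52) = -3/13 ≈ -0.23077)
t(w, z) = z + 2*w
b(P, E) = -8 (b(P, E) = (6 + 2*(-4))*4 = (6 - 8)*4 = -2*4 = -8)
B = 8 (B = -2*(-3) + 2 = 6 + 2 = 8)
B*b(8, T) = 8*(-8) = -64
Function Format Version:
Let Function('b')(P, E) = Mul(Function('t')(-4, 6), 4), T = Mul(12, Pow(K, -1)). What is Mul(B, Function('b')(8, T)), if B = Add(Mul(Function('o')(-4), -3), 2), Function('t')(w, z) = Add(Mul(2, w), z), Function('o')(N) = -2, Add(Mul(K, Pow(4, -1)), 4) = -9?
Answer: -64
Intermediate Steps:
K = -52 (K = Add(-16, Mul(4, -9)) = Add(-16, -36) = -52)
T = Rational(-3, 13) (T = Mul(12, Pow(-52, -1)) = Mul(12, Rational(-1, 52)) = Rational(-3, 13) ≈ -0.23077)
Function('t')(w, z) = Add(z, Mul(2, w))
Function('b')(P, E) = -8 (Function('b')(P, E) = Mul(Add(6, Mul(2, -4)), 4) = Mul(Add(6, -8), 4) = Mul(-2, 4) = -8)
B = 8 (B = Add(Mul(-2, -3), 2) = Add(6, 2) = 8)
Mul(B, Function('b')(8, T)) = Mul(8, -8) = -64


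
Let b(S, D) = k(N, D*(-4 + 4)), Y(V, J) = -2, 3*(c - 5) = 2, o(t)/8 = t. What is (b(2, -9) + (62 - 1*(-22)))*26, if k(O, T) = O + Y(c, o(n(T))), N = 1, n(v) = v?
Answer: 2158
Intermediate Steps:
o(t) = 8*t
c = 17/3 (c = 5 + (⅓)*2 = 5 + ⅔ = 17/3 ≈ 5.6667)
k(O, T) = -2 + O (k(O, T) = O - 2 = -2 + O)
b(S, D) = -1 (b(S, D) = -2 + 1 = -1)
(b(2, -9) + (62 - 1*(-22)))*26 = (-1 + (62 - 1*(-22)))*26 = (-1 + (62 + 22))*26 = (-1 + 84)*26 = 83*26 = 2158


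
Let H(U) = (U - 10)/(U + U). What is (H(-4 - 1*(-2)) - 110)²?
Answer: 11449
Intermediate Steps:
H(U) = (-10 + U)/(2*U) (H(U) = (-10 + U)/((2*U)) = (-10 + U)*(1/(2*U)) = (-10 + U)/(2*U))
(H(-4 - 1*(-2)) - 110)² = ((-10 + (-4 - 1*(-2)))/(2*(-4 - 1*(-2))) - 110)² = ((-10 + (-4 + 2))/(2*(-4 + 2)) - 110)² = ((½)*(-10 - 2)/(-2) - 110)² = ((½)*(-½)*(-12) - 110)² = (3 - 110)² = (-107)² = 11449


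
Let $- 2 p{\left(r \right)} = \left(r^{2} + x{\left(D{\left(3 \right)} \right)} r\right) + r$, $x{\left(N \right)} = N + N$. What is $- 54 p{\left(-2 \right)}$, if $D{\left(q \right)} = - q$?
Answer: $378$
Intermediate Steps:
$x{\left(N \right)} = 2 N$
$p{\left(r \right)} = - \frac{r^{2}}{2} + \frac{5 r}{2}$ ($p{\left(r \right)} = - \frac{\left(r^{2} + 2 \left(\left(-1\right) 3\right) r\right) + r}{2} = - \frac{\left(r^{2} + 2 \left(-3\right) r\right) + r}{2} = - \frac{\left(r^{2} - 6 r\right) + r}{2} = - \frac{r^{2} - 5 r}{2} = - \frac{r^{2}}{2} + \frac{5 r}{2}$)
$- 54 p{\left(-2 \right)} = - 54 \cdot \frac{1}{2} \left(-2\right) \left(5 - -2\right) = - 54 \cdot \frac{1}{2} \left(-2\right) \left(5 + 2\right) = - 54 \cdot \frac{1}{2} \left(-2\right) 7 = \left(-54\right) \left(-7\right) = 378$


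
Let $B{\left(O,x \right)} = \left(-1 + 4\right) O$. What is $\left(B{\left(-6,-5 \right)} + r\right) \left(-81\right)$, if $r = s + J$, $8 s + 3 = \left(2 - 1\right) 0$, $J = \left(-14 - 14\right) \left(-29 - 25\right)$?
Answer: $- \frac{967869}{8} \approx -1.2098 \cdot 10^{5}$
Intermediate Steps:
$J = 1512$ ($J = \left(-28\right) \left(-54\right) = 1512$)
$B{\left(O,x \right)} = 3 O$
$s = - \frac{3}{8}$ ($s = - \frac{3}{8} + \frac{\left(2 - 1\right) 0}{8} = - \frac{3}{8} + \frac{1 \cdot 0}{8} = - \frac{3}{8} + \frac{1}{8} \cdot 0 = - \frac{3}{8} + 0 = - \frac{3}{8} \approx -0.375$)
$r = \frac{12093}{8}$ ($r = - \frac{3}{8} + 1512 = \frac{12093}{8} \approx 1511.6$)
$\left(B{\left(-6,-5 \right)} + r\right) \left(-81\right) = \left(3 \left(-6\right) + \frac{12093}{8}\right) \left(-81\right) = \left(-18 + \frac{12093}{8}\right) \left(-81\right) = \frac{11949}{8} \left(-81\right) = - \frac{967869}{8}$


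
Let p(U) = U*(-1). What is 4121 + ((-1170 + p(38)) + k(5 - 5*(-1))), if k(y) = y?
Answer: 2923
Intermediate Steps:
p(U) = -U
4121 + ((-1170 + p(38)) + k(5 - 5*(-1))) = 4121 + ((-1170 - 1*38) + (5 - 5*(-1))) = 4121 + ((-1170 - 38) + (5 + 5)) = 4121 + (-1208 + 10) = 4121 - 1198 = 2923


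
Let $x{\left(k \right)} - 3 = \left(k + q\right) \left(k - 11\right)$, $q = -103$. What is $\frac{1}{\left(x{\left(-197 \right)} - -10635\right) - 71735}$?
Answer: $\frac{1}{1303} \approx 0.00076746$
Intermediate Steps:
$x{\left(k \right)} = 3 + \left(-103 + k\right) \left(-11 + k\right)$ ($x{\left(k \right)} = 3 + \left(k - 103\right) \left(k - 11\right) = 3 + \left(-103 + k\right) \left(-11 + k\right)$)
$\frac{1}{\left(x{\left(-197 \right)} - -10635\right) - 71735} = \frac{1}{\left(\left(1136 + \left(-197\right)^{2} - -22458\right) - -10635\right) - 71735} = \frac{1}{\left(\left(1136 + 38809 + 22458\right) + 10635\right) - 71735} = \frac{1}{\left(62403 + 10635\right) - 71735} = \frac{1}{73038 - 71735} = \frac{1}{1303}$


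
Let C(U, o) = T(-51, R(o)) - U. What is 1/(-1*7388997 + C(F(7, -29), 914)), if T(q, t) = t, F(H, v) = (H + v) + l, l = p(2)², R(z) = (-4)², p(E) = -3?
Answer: -1/7388968 ≈ -1.3534e-7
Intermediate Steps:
R(z) = 16
l = 9 (l = (-3)² = 9)
F(H, v) = 9 + H + v (F(H, v) = (H + v) + 9 = 9 + H + v)
C(U, o) = 16 - U
1/(-1*7388997 + C(F(7, -29), 914)) = 1/(-1*7388997 + (16 - (9 + 7 - 29))) = 1/(-7388997 + (16 - 1*(-13))) = 1/(-7388997 + (16 + 13)) = 1/(-7388997 + 29) = 1/(-7388968) = -1/7388968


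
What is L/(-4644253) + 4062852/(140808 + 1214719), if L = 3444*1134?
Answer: 13574907313164/6295410336331 ≈ 2.1563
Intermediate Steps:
L = 3905496
L/(-4644253) + 4062852/(140808 + 1214719) = 3905496/(-4644253) + 4062852/(140808 + 1214719) = 3905496*(-1/4644253) + 4062852/1355527 = -3905496/4644253 + 4062852*(1/1355527) = -3905496/4644253 + 4062852/1355527 = 13574907313164/6295410336331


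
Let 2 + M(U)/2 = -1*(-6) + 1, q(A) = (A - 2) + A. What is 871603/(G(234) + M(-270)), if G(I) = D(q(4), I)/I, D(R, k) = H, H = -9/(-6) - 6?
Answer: 45323356/519 ≈ 87328.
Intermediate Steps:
q(A) = -2 + 2*A (q(A) = (-2 + A) + A = -2 + 2*A)
H = -9/2 (H = -9*(-⅙) - 6 = 3/2 - 6 = -9/2 ≈ -4.5000)
M(U) = 10 (M(U) = -4 + 2*(-1*(-6) + 1) = -4 + 2*(6 + 1) = -4 + 2*7 = -4 + 14 = 10)
D(R, k) = -9/2
G(I) = -9/(2*I)
871603/(G(234) + M(-270)) = 871603/(-9/2/234 + 10) = 871603/(-9/2*1/234 + 10) = 871603/(-1/52 + 10) = 871603/(519/52) = 871603*(52/519) = 45323356/519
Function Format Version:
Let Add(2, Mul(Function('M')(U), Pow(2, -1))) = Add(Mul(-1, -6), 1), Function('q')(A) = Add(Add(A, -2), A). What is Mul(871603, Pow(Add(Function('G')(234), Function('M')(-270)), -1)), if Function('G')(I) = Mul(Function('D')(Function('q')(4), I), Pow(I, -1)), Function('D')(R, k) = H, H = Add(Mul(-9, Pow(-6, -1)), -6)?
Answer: Rational(45323356, 519) ≈ 87328.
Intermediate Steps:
Function('q')(A) = Add(-2, Mul(2, A)) (Function('q')(A) = Add(Add(-2, A), A) = Add(-2, Mul(2, A)))
H = Rational(-9, 2) (H = Add(Mul(-9, Rational(-1, 6)), -6) = Add(Rational(3, 2), -6) = Rational(-9, 2) ≈ -4.5000)
Function('M')(U) = 10 (Function('M')(U) = Add(-4, Mul(2, Add(Mul(-1, -6), 1))) = Add(-4, Mul(2, Add(6, 1))) = Add(-4, Mul(2, 7)) = Add(-4, 14) = 10)
Function('D')(R, k) = Rational(-9, 2)
Function('G')(I) = Mul(Rational(-9, 2), Pow(I, -1))
Mul(871603, Pow(Add(Function('G')(234), Function('M')(-270)), -1)) = Mul(871603, Pow(Add(Mul(Rational(-9, 2), Pow(234, -1)), 10), -1)) = Mul(871603, Pow(Add(Mul(Rational(-9, 2), Rational(1, 234)), 10), -1)) = Mul(871603, Pow(Add(Rational(-1, 52), 10), -1)) = Mul(871603, Pow(Rational(519, 52), -1)) = Mul(871603, Rational(52, 519)) = Rational(45323356, 519)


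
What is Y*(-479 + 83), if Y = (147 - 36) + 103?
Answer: -84744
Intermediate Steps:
Y = 214 (Y = 111 + 103 = 214)
Y*(-479 + 83) = 214*(-479 + 83) = 214*(-396) = -84744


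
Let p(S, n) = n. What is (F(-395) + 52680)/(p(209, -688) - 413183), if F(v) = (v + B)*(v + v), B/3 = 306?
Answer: 360490/413871 ≈ 0.87102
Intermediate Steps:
B = 918 (B = 3*306 = 918)
F(v) = 2*v*(918 + v) (F(v) = (v + 918)*(v + v) = (918 + v)*(2*v) = 2*v*(918 + v))
(F(-395) + 52680)/(p(209, -688) - 413183) = (2*(-395)*(918 - 395) + 52680)/(-688 - 413183) = (2*(-395)*523 + 52680)/(-413871) = (-413170 + 52680)*(-1/413871) = -360490*(-1/413871) = 360490/413871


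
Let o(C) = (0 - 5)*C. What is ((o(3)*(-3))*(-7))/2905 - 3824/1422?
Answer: -165095/59013 ≈ -2.7976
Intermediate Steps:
o(C) = -5*C
((o(3)*(-3))*(-7))/2905 - 3824/1422 = ((-5*3*(-3))*(-7))/2905 - 3824/1422 = (-15*(-3)*(-7))*(1/2905) - 3824*1/1422 = (45*(-7))*(1/2905) - 1912/711 = -315*1/2905 - 1912/711 = -9/83 - 1912/711 = -165095/59013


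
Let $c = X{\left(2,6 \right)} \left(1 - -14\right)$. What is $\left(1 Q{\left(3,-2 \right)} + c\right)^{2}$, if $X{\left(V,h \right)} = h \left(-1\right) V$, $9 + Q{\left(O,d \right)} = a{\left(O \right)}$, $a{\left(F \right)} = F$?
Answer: $34596$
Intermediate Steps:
$Q{\left(O,d \right)} = -9 + O$
$X{\left(V,h \right)} = - V h$ ($X{\left(V,h \right)} = - h V = - V h$)
$c = -180$ ($c = \left(-1\right) 2 \cdot 6 \left(1 - -14\right) = - 12 \left(1 + 14\right) = \left(-12\right) 15 = -180$)
$\left(1 Q{\left(3,-2 \right)} + c\right)^{2} = \left(1 \left(-9 + 3\right) - 180\right)^{2} = \left(1 \left(-6\right) - 180\right)^{2} = \left(-6 - 180\right)^{2} = \left(-186\right)^{2} = 34596$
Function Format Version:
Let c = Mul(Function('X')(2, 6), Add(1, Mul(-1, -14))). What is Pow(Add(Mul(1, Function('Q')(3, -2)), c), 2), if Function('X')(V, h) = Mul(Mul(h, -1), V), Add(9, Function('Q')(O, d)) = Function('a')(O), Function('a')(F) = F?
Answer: 34596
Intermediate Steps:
Function('Q')(O, d) = Add(-9, O)
Function('X')(V, h) = Mul(-1, V, h) (Function('X')(V, h) = Mul(Mul(-1, h), V) = Mul(-1, V, h))
c = -180 (c = Mul(Mul(-1, 2, 6), Add(1, Mul(-1, -14))) = Mul(-12, Add(1, 14)) = Mul(-12, 15) = -180)
Pow(Add(Mul(1, Function('Q')(3, -2)), c), 2) = Pow(Add(Mul(1, Add(-9, 3)), -180), 2) = Pow(Add(Mul(1, -6), -180), 2) = Pow(Add(-6, -180), 2) = Pow(-186, 2) = 34596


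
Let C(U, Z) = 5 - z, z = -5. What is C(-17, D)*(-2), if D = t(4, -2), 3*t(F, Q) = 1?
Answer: -20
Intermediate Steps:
t(F, Q) = ⅓ (t(F, Q) = (⅓)*1 = ⅓)
D = ⅓ ≈ 0.33333
C(U, Z) = 10 (C(U, Z) = 5 - 1*(-5) = 5 + 5 = 10)
C(-17, D)*(-2) = 10*(-2) = -20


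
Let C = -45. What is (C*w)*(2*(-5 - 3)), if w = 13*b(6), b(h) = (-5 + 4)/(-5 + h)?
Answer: -9360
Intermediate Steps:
b(h) = -1/(-5 + h)
w = -13 (w = 13*(-1/(-5 + 6)) = 13*(-1/1) = 13*(-1*1) = 13*(-1) = -13)
(C*w)*(2*(-5 - 3)) = (-45*(-13))*(2*(-5 - 3)) = 585*(2*(-8)) = 585*(-16) = -9360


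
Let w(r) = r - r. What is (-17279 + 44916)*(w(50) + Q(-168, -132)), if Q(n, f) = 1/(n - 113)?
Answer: -27637/281 ≈ -98.352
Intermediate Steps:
w(r) = 0
Q(n, f) = 1/(-113 + n)
(-17279 + 44916)*(w(50) + Q(-168, -132)) = (-17279 + 44916)*(0 + 1/(-113 - 168)) = 27637*(0 + 1/(-281)) = 27637*(0 - 1/281) = 27637*(-1/281) = -27637/281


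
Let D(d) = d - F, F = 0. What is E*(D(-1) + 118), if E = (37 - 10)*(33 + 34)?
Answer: 211653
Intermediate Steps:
D(d) = d (D(d) = d - 1*0 = d + 0 = d)
E = 1809 (E = 27*67 = 1809)
E*(D(-1) + 118) = 1809*(-1 + 118) = 1809*117 = 211653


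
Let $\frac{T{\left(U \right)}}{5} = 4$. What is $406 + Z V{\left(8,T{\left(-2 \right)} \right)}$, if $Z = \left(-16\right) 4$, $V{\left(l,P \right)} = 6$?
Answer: $22$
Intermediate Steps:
$T{\left(U \right)} = 20$ ($T{\left(U \right)} = 5 \cdot 4 = 20$)
$Z = -64$
$406 + Z V{\left(8,T{\left(-2 \right)} \right)} = 406 - 384 = 22$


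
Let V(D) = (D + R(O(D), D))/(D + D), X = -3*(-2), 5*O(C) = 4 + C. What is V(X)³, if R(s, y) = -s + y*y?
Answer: 1000/27 ≈ 37.037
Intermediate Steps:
O(C) = ⅘ + C/5 (O(C) = (4 + C)/5 = ⅘ + C/5)
R(s, y) = y² - s (R(s, y) = -s + y² = y² - s)
X = 6
V(D) = (-⅘ + D² + 4*D/5)/(2*D) (V(D) = (D + (D² - (⅘ + D/5)))/(D + D) = (D + (D² + (-⅘ - D/5)))/((2*D)) = (D + (-⅘ + D² - D/5))*(1/(2*D)) = (-⅘ + D² + 4*D/5)*(1/(2*D)) = (-⅘ + D² + 4*D/5)/(2*D))
V(X)³ = (⅖ + (½)*6 - ⅖/6)³ = (⅖ + 3 - ⅖*⅙)³ = (⅖ + 3 - 1/15)³ = (10/3)³ = 1000/27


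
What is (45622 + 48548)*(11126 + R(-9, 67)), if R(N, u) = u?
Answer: 1054044810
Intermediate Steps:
(45622 + 48548)*(11126 + R(-9, 67)) = (45622 + 48548)*(11126 + 67) = 94170*11193 = 1054044810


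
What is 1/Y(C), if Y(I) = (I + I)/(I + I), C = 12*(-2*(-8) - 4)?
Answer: 1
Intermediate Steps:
C = 144 (C = 12*(16 - 4) = 12*12 = 144)
Y(I) = 1 (Y(I) = (2*I)/((2*I)) = (2*I)*(1/(2*I)) = 1)
1/Y(C) = 1/1 = 1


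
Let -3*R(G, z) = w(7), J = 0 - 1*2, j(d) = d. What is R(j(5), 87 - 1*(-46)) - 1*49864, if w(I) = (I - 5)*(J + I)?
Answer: -149602/3 ≈ -49867.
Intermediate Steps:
J = -2 (J = 0 - 2 = -2)
w(I) = (-5 + I)*(-2 + I) (w(I) = (I - 5)*(-2 + I) = (-5 + I)*(-2 + I))
R(G, z) = -10/3 (R(G, z) = -(10 + 7² - 7*7)/3 = -(10 + 49 - 49)/3 = -⅓*10 = -10/3)
R(j(5), 87 - 1*(-46)) - 1*49864 = -10/3 - 1*49864 = -10/3 - 49864 = -149602/3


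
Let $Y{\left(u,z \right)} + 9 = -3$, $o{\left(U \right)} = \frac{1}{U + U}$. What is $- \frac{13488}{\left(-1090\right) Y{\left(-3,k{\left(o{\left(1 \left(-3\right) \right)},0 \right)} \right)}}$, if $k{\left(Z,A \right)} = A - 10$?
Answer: $- \frac{562}{545} \approx -1.0312$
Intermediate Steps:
$o{\left(U \right)} = \frac{1}{2 U}$
$k{\left(Z,A \right)} = -10 + A$ ($k{\left(Z,A \right)} = A - 10 = -10 + A$)
$Y{\left(u,z \right)} = -12$ ($Y{\left(u,z \right)} = -9 - 3 = -12$)
$- \frac{13488}{\left(-1090\right) Y{\left(-3,k{\left(o{\left(1 \left(-3\right) \right)},0 \right)} \right)}} = - \frac{13488}{\left(-1090\right) \left(-12\right)} = - \frac{13488}{13080} = \left(-13488\right) \frac{1}{13080} = - \frac{562}{545}$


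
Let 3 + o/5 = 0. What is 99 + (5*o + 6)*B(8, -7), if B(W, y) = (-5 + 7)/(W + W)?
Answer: 723/8 ≈ 90.375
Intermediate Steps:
o = -15 (o = -15 + 5*0 = -15 + 0 = -15)
B(W, y) = 1/W (B(W, y) = 2/((2*W)) = 2*(1/(2*W)) = 1/W)
99 + (5*o + 6)*B(8, -7) = 99 + (5*(-15) + 6)/8 = 99 + (-75 + 6)*(1/8) = 99 - 69*1/8 = 99 - 69/8 = 723/8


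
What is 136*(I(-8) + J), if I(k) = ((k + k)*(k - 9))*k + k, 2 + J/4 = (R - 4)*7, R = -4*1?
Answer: -328576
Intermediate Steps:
R = -4
J = -232 (J = -8 + 4*((-4 - 4)*7) = -8 + 4*(-8*7) = -8 + 4*(-56) = -8 - 224 = -232)
I(k) = k + 2*k²*(-9 + k) (I(k) = ((2*k)*(-9 + k))*k + k = (2*k*(-9 + k))*k + k = 2*k²*(-9 + k) + k = k + 2*k²*(-9 + k))
136*(I(-8) + J) = 136*(-8*(1 - 18*(-8) + 2*(-8)²) - 232) = 136*(-8*(1 + 144 + 2*64) - 232) = 136*(-8*(1 + 144 + 128) - 232) = 136*(-8*273 - 232) = 136*(-2184 - 232) = 136*(-2416) = -328576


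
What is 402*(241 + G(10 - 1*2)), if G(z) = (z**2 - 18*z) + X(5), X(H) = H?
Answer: 66732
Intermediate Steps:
G(z) = 5 + z**2 - 18*z (G(z) = (z**2 - 18*z) + 5 = 5 + z**2 - 18*z)
402*(241 + G(10 - 1*2)) = 402*(241 + (5 + (10 - 1*2)**2 - 18*(10 - 1*2))) = 402*(241 + (5 + (10 - 2)**2 - 18*(10 - 2))) = 402*(241 + (5 + 8**2 - 18*8)) = 402*(241 + (5 + 64 - 144)) = 402*(241 - 75) = 402*166 = 66732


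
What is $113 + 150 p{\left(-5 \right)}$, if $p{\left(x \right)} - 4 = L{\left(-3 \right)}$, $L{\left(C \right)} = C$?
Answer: $263$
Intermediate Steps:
$p{\left(x \right)} = 1$ ($p{\left(x \right)} = 4 - 3 = 1$)
$113 + 150 p{\left(-5 \right)} = 113 + 150 \cdot 1 = 113 + 150 = 263$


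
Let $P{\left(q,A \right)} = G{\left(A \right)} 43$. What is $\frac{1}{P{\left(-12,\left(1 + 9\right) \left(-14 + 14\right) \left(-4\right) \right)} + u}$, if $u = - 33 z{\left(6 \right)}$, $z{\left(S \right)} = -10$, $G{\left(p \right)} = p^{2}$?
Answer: $\frac{1}{330} \approx 0.0030303$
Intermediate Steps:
$P{\left(q,A \right)} = 43 A^{2}$ ($P{\left(q,A \right)} = A^{2} \cdot 43 = 43 A^{2}$)
$u = 330$ ($u = \left(-33\right) \left(-10\right) = 330$)
$\frac{1}{P{\left(-12,\left(1 + 9\right) \left(-14 + 14\right) \left(-4\right) \right)} + u} = \frac{1}{43 \left(\left(1 + 9\right) \left(-14 + 14\right) \left(-4\right)\right)^{2} + 330} = \frac{1}{43 \left(10 \cdot 0 \left(-4\right)\right)^{2} + 330} = \frac{1}{43 \left(0 \left(-4\right)\right)^{2} + 330} = \frac{1}{43 \cdot 0^{2} + 330} = \frac{1}{43 \cdot 0 + 330} = \frac{1}{0 + 330} = \frac{1}{330}$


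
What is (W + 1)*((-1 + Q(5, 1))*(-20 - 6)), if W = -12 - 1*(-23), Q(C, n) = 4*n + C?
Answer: -2496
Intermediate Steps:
Q(C, n) = C + 4*n
W = 11 (W = -12 + 23 = 11)
(W + 1)*((-1 + Q(5, 1))*(-20 - 6)) = (11 + 1)*((-1 + (5 + 4*1))*(-20 - 6)) = 12*((-1 + (5 + 4))*(-26)) = 12*((-1 + 9)*(-26)) = 12*(8*(-26)) = 12*(-208) = -2496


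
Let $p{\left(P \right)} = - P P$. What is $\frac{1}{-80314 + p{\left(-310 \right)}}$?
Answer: $- \frac{1}{176414} \approx -5.6685 \cdot 10^{-6}$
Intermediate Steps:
$p{\left(P \right)} = - P^{2}$
$\frac{1}{-80314 + p{\left(-310 \right)}} = \frac{1}{-80314 - \left(-310\right)^{2}} = \frac{1}{-80314 - 96100} = \frac{1}{-176414} = - \frac{1}{176414}$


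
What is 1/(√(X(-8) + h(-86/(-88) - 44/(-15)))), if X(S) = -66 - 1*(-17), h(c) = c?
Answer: -2*I*√4910235/29759 ≈ -0.14892*I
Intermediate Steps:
X(S) = -49 (X(S) = -66 + 17 = -49)
1/(√(X(-8) + h(-86/(-88) - 44/(-15)))) = 1/(√(-49 + (-86/(-88) - 44/(-15)))) = 1/(√(-49 + (-86*(-1/88) - 44*(-1/15)))) = 1/(√(-49 + (43/44 + 44/15))) = 1/(√(-49 + 2581/660)) = 1/(√(-29759/660)) = 1/(I*√4910235/330) = -2*I*√4910235/29759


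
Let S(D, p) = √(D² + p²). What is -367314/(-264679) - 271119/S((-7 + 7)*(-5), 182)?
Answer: -71692654653/48171578 ≈ -1488.3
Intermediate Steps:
-367314/(-264679) - 271119/S((-7 + 7)*(-5), 182) = -367314/(-264679) - 271119/√(((-7 + 7)*(-5))² + 182²) = -367314*(-1/264679) - 271119/√((0*(-5))² + 33124) = 367314/264679 - 271119/√(0² + 33124) = 367314/264679 - 271119/√(0 + 33124) = 367314/264679 - 271119/(√33124) = 367314/264679 - 271119/182 = -71692654653/48171578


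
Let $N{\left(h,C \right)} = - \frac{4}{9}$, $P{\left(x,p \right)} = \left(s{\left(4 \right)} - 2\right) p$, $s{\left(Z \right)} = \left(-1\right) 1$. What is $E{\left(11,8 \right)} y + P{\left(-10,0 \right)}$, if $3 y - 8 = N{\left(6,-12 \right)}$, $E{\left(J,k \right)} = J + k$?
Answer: $\frac{1292}{27} \approx 47.852$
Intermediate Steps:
$s{\left(Z \right)} = -1$
$P{\left(x,p \right)} = - 3 p$ ($P{\left(x,p \right)} = \left(-1 - 2\right) p = - 3 p$)
$N{\left(h,C \right)} = - \frac{4}{9}$ ($N{\left(h,C \right)} = \left(-4\right) \frac{1}{9} = - \frac{4}{9}$)
$y = \frac{68}{27}$ ($y = \frac{8}{3} + \frac{1}{3} \left(- \frac{4}{9}\right) = \frac{8}{3} - \frac{4}{27} = \frac{68}{27} \approx 2.5185$)
$E{\left(11,8 \right)} y + P{\left(-10,0 \right)} = \left(11 + 8\right) \frac{68}{27} - 0 = 19 \cdot \frac{68}{27} + 0 = \frac{1292}{27} + 0 = \frac{1292}{27}$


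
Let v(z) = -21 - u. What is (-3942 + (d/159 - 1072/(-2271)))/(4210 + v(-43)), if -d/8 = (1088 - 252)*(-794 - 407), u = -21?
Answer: 934337981/84454705 ≈ 11.063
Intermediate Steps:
d = 8032288 (d = -8*(1088 - 252)*(-794 - 407) = -6688*(-1201) = -8*(-1004036) = 8032288)
v(z) = 0 (v(z) = -21 - 1*(-21) = -21 + 21 = 0)
(-3942 + (d/159 - 1072/(-2271)))/(4210 + v(-43)) = (-3942 + (8032288/159 - 1072/(-2271)))/(4210 + 0) = (-3942 + (8032288*(1/159) - 1072*(-1/2271)))/4210 = (-3942 + (8032288/159 + 1072/2271))*(1/4210) = (-3942 + 2026832944/40121)*(1/4210) = (1868675962/40121)*(1/4210) = 934337981/84454705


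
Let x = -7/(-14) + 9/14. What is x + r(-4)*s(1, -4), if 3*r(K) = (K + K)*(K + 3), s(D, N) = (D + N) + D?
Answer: -88/21 ≈ -4.1905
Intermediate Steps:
s(D, N) = N + 2*D
r(K) = 2*K*(3 + K)/3 (r(K) = ((K + K)*(K + 3))/3 = ((2*K)*(3 + K))/3 = (2*K*(3 + K))/3 = 2*K*(3 + K)/3)
x = 8/7 (x = -7*(-1/14) + 9*(1/14) = 1/2 + 9/14 = 8/7 ≈ 1.1429)
x + r(-4)*s(1, -4) = 8/7 + ((2/3)*(-4)*(3 - 4))*(-4 + 2*1) = 8/7 + ((2/3)*(-4)*(-1))*(-4 + 2) = 8/7 + (8/3)*(-2) = 8/7 - 16/3 = -88/21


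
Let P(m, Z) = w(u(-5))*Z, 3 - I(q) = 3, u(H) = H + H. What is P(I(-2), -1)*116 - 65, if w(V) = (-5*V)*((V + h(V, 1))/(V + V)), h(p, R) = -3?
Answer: -3835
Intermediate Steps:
u(H) = 2*H
I(q) = 0 (I(q) = 3 - 1*3 = 3 - 3 = 0)
w(V) = 15/2 - 5*V/2 (w(V) = (-5*V)*((V - 3)/(V + V)) = (-5*V)*((-3 + V)/((2*V))) = (-5*V)*((-3 + V)*(1/(2*V))) = (-5*V)*((-3 + V)/(2*V)) = 15/2 - 5*V/2)
P(m, Z) = 65*Z/2 (P(m, Z) = (15/2 - 5*(-5))*Z = (15/2 - 5/2*(-10))*Z = (15/2 + 25)*Z = 65*Z/2)
P(I(-2), -1)*116 - 65 = ((65/2)*(-1))*116 - 65 = -65/2*116 - 65 = -3770 - 65 = -3835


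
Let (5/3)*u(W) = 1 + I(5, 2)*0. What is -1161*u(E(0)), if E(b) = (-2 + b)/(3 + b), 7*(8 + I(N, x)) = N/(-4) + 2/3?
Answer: -3483/5 ≈ -696.60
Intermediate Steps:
I(N, x) = -166/21 - N/28 (I(N, x) = -8 + (N/(-4) + 2/3)/7 = -8 + (N*(-¼) + 2*(⅓))/7 = -8 + (-N/4 + ⅔)/7 = -8 + (⅔ - N/4)/7 = -8 + (2/21 - N/28) = -166/21 - N/28)
E(b) = (-2 + b)/(3 + b)
u(W) = ⅗ (u(W) = 3*(1 + (-166/21 - 1/28*5)*0)/5 = 3*(1 + (-166/21 - 5/28)*0)/5 = 3*(1 - 97/12*0)/5 = 3*(1 + 0)/5 = (⅗)*1 = ⅗)
-1161*u(E(0)) = -1161*⅗ = -3483/5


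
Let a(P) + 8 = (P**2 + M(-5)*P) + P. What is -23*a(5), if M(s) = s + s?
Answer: 644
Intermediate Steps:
M(s) = 2*s
a(P) = -8 + P**2 - 9*P (a(P) = -8 + ((P**2 + (2*(-5))*P) + P) = -8 + ((P**2 - 10*P) + P) = -8 + (P**2 - 9*P) = -8 + P**2 - 9*P)
-23*a(5) = -23*(-8 + 5**2 - 9*5) = -23*(-8 + 25 - 45) = -23*(-28) = 644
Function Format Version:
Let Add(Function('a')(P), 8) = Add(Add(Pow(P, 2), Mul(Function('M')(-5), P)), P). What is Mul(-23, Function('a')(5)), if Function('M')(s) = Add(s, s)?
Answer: 644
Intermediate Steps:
Function('M')(s) = Mul(2, s)
Function('a')(P) = Add(-8, Pow(P, 2), Mul(-9, P)) (Function('a')(P) = Add(-8, Add(Add(Pow(P, 2), Mul(Mul(2, -5), P)), P)) = Add(-8, Add(Add(Pow(P, 2), Mul(-10, P)), P)) = Add(-8, Add(Pow(P, 2), Mul(-9, P))) = Add(-8, Pow(P, 2), Mul(-9, P)))
Mul(-23, Function('a')(5)) = Mul(-23, Add(-8, Pow(5, 2), Mul(-9, 5))) = Mul(-23, Add(-8, 25, -45)) = Mul(-23, -28) = 644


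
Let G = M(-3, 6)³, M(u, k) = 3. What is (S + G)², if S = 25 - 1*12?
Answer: 1600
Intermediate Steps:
S = 13 (S = 25 - 12 = 13)
G = 27 (G = 3³ = 27)
(S + G)² = (13 + 27)² = 40² = 1600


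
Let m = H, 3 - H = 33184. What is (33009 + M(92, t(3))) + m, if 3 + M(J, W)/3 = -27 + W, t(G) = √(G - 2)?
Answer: -259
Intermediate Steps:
H = -33181 (H = 3 - 1*33184 = 3 - 33184 = -33181)
m = -33181
t(G) = √(-2 + G)
M(J, W) = -90 + 3*W (M(J, W) = -9 + 3*(-27 + W) = -9 + (-81 + 3*W) = -90 + 3*W)
(33009 + M(92, t(3))) + m = (33009 + (-90 + 3*√(-2 + 3))) - 33181 = (33009 + (-90 + 3*√1)) - 33181 = (33009 + (-90 + 3*1)) - 33181 = (33009 + (-90 + 3)) - 33181 = (33009 - 87) - 33181 = 32922 - 33181 = -259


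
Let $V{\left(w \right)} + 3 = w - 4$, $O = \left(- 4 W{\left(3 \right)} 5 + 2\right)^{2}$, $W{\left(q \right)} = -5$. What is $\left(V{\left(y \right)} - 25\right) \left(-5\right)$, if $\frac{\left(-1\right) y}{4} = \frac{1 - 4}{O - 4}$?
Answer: $\frac{83197}{520} \approx 159.99$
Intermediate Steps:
$O = 10404$ ($O = \left(\left(-4\right) \left(-5\right) 5 + 2\right)^{2} = \left(20 \cdot 5 + 2\right)^{2} = \left(100 + 2\right)^{2} = 102^{2} = 10404$)
$y = \frac{3}{2600}$ ($y = - 4 \frac{1 - 4}{10404 - 4} = - 4 \left(- \frac{3}{10400}\right) = - 4 \left(\left(-3\right) \frac{1}{10400}\right) = \left(-4\right) \left(- \frac{3}{10400}\right) = \frac{3}{2600} \approx 0.0011538$)
$V{\left(w \right)} = -7 + w$ ($V{\left(w \right)} = -3 + \left(w - 4\right) = -3 + \left(-4 + w\right) = -7 + w$)
$\left(V{\left(y \right)} - 25\right) \left(-5\right) = \left(\left(-7 + \frac{3}{2600}\right) - 25\right) \left(-5\right) = \left(- \frac{18197}{2600} - 25\right) \left(-5\right) = \left(- \frac{83197}{2600}\right) \left(-5\right) = \frac{83197}{520}$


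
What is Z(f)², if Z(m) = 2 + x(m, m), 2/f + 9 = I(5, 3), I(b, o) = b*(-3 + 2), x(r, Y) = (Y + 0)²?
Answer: 9801/2401 ≈ 4.0820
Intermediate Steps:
x(r, Y) = Y²
I(b, o) = -b (I(b, o) = b*(-1) = -b)
f = -⅐ (f = 2/(-9 - 1*5) = 2/(-9 - 5) = 2/(-14) = 2*(-1/14) = -⅐ ≈ -0.14286)
Z(m) = 2 + m²
Z(f)² = (2 + (-⅐)²)² = (2 + 1/49)² = (99/49)² = 9801/2401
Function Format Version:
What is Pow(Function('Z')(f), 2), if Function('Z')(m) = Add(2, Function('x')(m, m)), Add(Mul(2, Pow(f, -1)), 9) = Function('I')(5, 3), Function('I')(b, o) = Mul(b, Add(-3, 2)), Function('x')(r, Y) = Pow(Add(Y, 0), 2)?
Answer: Rational(9801, 2401) ≈ 4.0820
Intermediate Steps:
Function('x')(r, Y) = Pow(Y, 2)
Function('I')(b, o) = Mul(-1, b) (Function('I')(b, o) = Mul(b, -1) = Mul(-1, b))
f = Rational(-1, 7) (f = Mul(2, Pow(Add(-9, Mul(-1, 5)), -1)) = Mul(2, Pow(Add(-9, -5), -1)) = Mul(2, Pow(-14, -1)) = Mul(2, Rational(-1, 14)) = Rational(-1, 7) ≈ -0.14286)
Function('Z')(m) = Add(2, Pow(m, 2))
Pow(Function('Z')(f), 2) = Pow(Add(2, Pow(Rational(-1, 7), 2)), 2) = Pow(Add(2, Rational(1, 49)), 2) = Pow(Rational(99, 49), 2) = Rational(9801, 2401)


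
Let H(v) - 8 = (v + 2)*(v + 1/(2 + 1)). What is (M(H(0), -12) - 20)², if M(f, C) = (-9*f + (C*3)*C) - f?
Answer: 952576/9 ≈ 1.0584e+5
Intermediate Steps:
H(v) = 8 + (2 + v)*(⅓ + v) (H(v) = 8 + (v + 2)*(v + 1/(2 + 1)) = 8 + (2 + v)*(v + 1/3) = 8 + (2 + v)*(v + ⅓) = 8 + (2 + v)*(⅓ + v))
M(f, C) = -10*f + 3*C² (M(f, C) = (-9*f + (3*C)*C) - f = (-9*f + 3*C²) - f = -10*f + 3*C²)
(M(H(0), -12) - 20)² = ((-10*(26/3 + 0² + (7/3)*0) + 3*(-12)²) - 20)² = ((-10*(26/3 + 0 + 0) + 3*144) - 20)² = ((-10*26/3 + 432) - 20)² = ((-260/3 + 432) - 20)² = (1036/3 - 20)² = (976/3)² = 952576/9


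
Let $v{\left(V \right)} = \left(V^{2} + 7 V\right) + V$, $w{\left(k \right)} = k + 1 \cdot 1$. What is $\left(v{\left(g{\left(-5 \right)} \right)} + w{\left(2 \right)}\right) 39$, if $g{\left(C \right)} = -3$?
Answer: $-468$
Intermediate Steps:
$w{\left(k \right)} = 1 + k$ ($w{\left(k \right)} = k + 1 = 1 + k$)
$v{\left(V \right)} = V^{2} + 8 V$
$\left(v{\left(g{\left(-5 \right)} \right)} + w{\left(2 \right)}\right) 39 = \left(- 3 \left(8 - 3\right) + \left(1 + 2\right)\right) 39 = \left(\left(-3\right) 5 + 3\right) 39 = \left(-15 + 3\right) 39 = \left(-12\right) 39 = -468$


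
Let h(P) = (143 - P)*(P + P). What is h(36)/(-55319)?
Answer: -72/517 ≈ -0.13927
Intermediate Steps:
h(P) = 2*P*(143 - P) (h(P) = (143 - P)*(2*P) = 2*P*(143 - P))
h(36)/(-55319) = (2*36*(143 - 1*36))/(-55319) = (2*36*(143 - 36))*(-1/55319) = (2*36*107)*(-1/55319) = 7704*(-1/55319) = -72/517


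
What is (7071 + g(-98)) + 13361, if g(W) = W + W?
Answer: 20236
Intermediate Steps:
g(W) = 2*W
(7071 + g(-98)) + 13361 = (7071 + 2*(-98)) + 13361 = (7071 - 196) + 13361 = 6875 + 13361 = 20236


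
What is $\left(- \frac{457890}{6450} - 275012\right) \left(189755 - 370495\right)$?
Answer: $\frac{2137895488764}{43} \approx 4.9718 \cdot 10^{10}$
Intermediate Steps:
$\left(- \frac{457890}{6450} - 275012\right) \left(189755 - 370495\right) = \left(\left(-457890\right) \frac{1}{6450} - 275012\right) \left(-180740\right) = \left(- \frac{15263}{215} - 275012\right) \left(-180740\right) = \left(- \frac{59142843}{215}\right) \left(-180740\right) = \frac{2137895488764}{43}$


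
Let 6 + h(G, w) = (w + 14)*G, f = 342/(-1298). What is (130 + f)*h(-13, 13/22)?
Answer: -362476695/14278 ≈ -25387.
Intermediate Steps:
f = -171/649 (f = 342*(-1/1298) = -171/649 ≈ -0.26348)
h(G, w) = -6 + G*(14 + w) (h(G, w) = -6 + (w + 14)*G = -6 + (14 + w)*G = -6 + G*(14 + w))
(130 + f)*h(-13, 13/22) = (130 - 171/649)*(-6 + 14*(-13) - 169/22) = 84199*(-6 - 182 - 169/22)/649 = (84199/649)*(-4305/22) = -362476695/14278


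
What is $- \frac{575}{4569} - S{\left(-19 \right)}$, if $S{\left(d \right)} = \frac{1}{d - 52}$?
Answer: $- \frac{36256}{324399} \approx -0.11176$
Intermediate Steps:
$S{\left(d \right)} = \frac{1}{-52 + d}$
$- \frac{575}{4569} - S{\left(-19 \right)} = - \frac{575}{4569} - \frac{1}{-52 - 19} = \left(-575\right) \frac{1}{4569} - \frac{1}{-71} = - \frac{575}{4569} - - \frac{1}{71} = - \frac{575}{4569} + \frac{1}{71} = - \frac{36256}{324399}$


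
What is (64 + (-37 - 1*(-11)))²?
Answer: 1444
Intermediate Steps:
(64 + (-37 - 1*(-11)))² = (64 + (-37 + 11))² = (64 - 26)² = 38² = 1444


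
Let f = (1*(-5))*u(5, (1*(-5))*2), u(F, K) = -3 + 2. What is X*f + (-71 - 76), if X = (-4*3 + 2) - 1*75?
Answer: -572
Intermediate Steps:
u(F, K) = -1
X = -85 (X = (-12 + 2) - 75 = -10 - 75 = -85)
f = 5 (f = (1*(-5))*(-1) = -5*(-1) = 5)
X*f + (-71 - 76) = -85*5 + (-71 - 76) = -425 - 147 = -572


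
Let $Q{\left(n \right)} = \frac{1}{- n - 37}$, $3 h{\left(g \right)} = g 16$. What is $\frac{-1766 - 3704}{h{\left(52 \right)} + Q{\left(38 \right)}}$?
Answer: $- \frac{136750}{6933} \approx -19.725$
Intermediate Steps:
$h{\left(g \right)} = \frac{16 g}{3}$ ($h{\left(g \right)} = \frac{g 16}{3} = \frac{16 g}{3}$)
$Q{\left(n \right)} = \frac{1}{-37 - n}$
$\frac{-1766 - 3704}{h{\left(52 \right)} + Q{\left(38 \right)}} = \frac{-1766 - 3704}{\frac{16}{3} \cdot 52 - \frac{1}{37 + 38}} = - \frac{5470}{\frac{832}{3} - \frac{1}{75}} = - \frac{5470}{\frac{6933}{25}} = \left(-5470\right) \frac{25}{6933} = - \frac{136750}{6933}$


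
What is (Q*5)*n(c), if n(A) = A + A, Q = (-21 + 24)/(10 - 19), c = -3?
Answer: 10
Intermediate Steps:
Q = -⅓ (Q = 3/(-9) = 3*(-⅑) = -⅓ ≈ -0.33333)
n(A) = 2*A
(Q*5)*n(c) = (-⅓*5)*(2*(-3)) = -5/3*(-6) = 10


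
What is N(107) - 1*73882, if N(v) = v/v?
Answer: -73881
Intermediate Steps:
N(v) = 1
N(107) - 1*73882 = 1 - 1*73882 = 1 - 73882 = -73881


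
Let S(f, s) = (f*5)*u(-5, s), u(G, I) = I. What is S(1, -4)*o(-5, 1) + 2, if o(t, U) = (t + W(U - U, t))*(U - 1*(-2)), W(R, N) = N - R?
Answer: 602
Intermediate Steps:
S(f, s) = 5*f*s (S(f, s) = (f*5)*s = (5*f)*s = 5*f*s)
o(t, U) = 2*t*(2 + U) (o(t, U) = (t + (t - (U - U)))*(U - 1*(-2)) = (t + (t - 1*0))*(U + 2) = (t + (t + 0))*(2 + U) = (t + t)*(2 + U) = (2*t)*(2 + U) = 2*t*(2 + U))
S(1, -4)*o(-5, 1) + 2 = (5*1*(-4))*(2*(-5)*(2 + 1)) + 2 = -40*(-5)*3 + 2 = -20*(-30) + 2 = 600 + 2 = 602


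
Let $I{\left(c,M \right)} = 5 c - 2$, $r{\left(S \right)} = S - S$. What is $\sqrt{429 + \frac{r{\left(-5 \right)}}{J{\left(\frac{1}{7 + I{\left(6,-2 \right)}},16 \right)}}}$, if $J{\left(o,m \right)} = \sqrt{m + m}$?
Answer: $\sqrt{429} \approx 20.712$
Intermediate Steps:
$r{\left(S \right)} = 0$
$I{\left(c,M \right)} = -2 + 5 c$
$J{\left(o,m \right)} = \sqrt{2} \sqrt{m}$ ($J{\left(o,m \right)} = \sqrt{2 m} = \sqrt{2} \sqrt{m}$)
$\sqrt{429 + \frac{r{\left(-5 \right)}}{J{\left(\frac{1}{7 + I{\left(6,-2 \right)}},16 \right)}}} = \sqrt{429 + \frac{0}{\sqrt{2} \sqrt{16}}} = \sqrt{429 + \frac{0}{\sqrt{2} \cdot 4}} = \sqrt{429 + \frac{0}{4 \sqrt{2}}} = \sqrt{429 + 0 \frac{\sqrt{2}}{8}} = \sqrt{429 + 0} = \sqrt{429}$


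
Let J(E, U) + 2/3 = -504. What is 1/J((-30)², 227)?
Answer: -3/1514 ≈ -0.0019815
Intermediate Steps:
J(E, U) = -1514/3 (J(E, U) = -⅔ - 504 = -1514/3)
1/J((-30)², 227) = 1/(-1514/3) = -3/1514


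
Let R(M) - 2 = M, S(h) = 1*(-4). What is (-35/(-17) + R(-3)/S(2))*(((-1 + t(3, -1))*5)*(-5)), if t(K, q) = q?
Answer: 3925/34 ≈ 115.44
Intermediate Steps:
S(h) = -4
R(M) = 2 + M
(-35/(-17) + R(-3)/S(2))*(((-1 + t(3, -1))*5)*(-5)) = (-35/(-17) + (2 - 3)/(-4))*(((-1 - 1)*5)*(-5)) = (-35*(-1/17) - 1*(-1/4))*(-2*5*(-5)) = (35/17 + 1/4)*(-10*(-5)) = (157/68)*50 = 3925/34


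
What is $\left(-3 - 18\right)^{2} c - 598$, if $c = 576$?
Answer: $253418$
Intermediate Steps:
$\left(-3 - 18\right)^{2} c - 598 = \left(-3 - 18\right)^{2} \cdot 576 - 598 = \left(-21\right)^{2} \cdot 576 - 598 = 441 \cdot 576 - 598 = 254016 - 598 = 253418$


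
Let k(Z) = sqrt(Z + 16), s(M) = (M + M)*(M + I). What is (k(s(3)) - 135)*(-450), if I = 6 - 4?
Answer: 60750 - 450*sqrt(46) ≈ 57698.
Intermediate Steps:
I = 2
s(M) = 2*M*(2 + M) (s(M) = (M + M)*(M + 2) = (2*M)*(2 + M) = 2*M*(2 + M))
k(Z) = sqrt(16 + Z)
(k(s(3)) - 135)*(-450) = (sqrt(16 + 2*3*(2 + 3)) - 135)*(-450) = (sqrt(16 + 2*3*5) - 135)*(-450) = (sqrt(16 + 30) - 135)*(-450) = (sqrt(46) - 135)*(-450) = (-135 + sqrt(46))*(-450) = 60750 - 450*sqrt(46)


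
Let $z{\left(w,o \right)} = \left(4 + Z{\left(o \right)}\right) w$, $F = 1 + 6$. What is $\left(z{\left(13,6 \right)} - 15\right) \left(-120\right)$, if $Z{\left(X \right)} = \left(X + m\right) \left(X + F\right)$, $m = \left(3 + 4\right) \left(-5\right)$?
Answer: $583680$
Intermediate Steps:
$F = 7$
$m = -35$ ($m = 7 \left(-5\right) = -35$)
$Z{\left(X \right)} = \left(-35 + X\right) \left(7 + X\right)$ ($Z{\left(X \right)} = \left(X - 35\right) \left(X + 7\right) = \left(-35 + X\right) \left(7 + X\right)$)
$z{\left(w,o \right)} = w \left(-241 + o^{2} - 28 o\right)$ ($z{\left(w,o \right)} = \left(4 - \left(245 - o^{2} + 28 o\right)\right) w = \left(-241 + o^{2} - 28 o\right) w = w \left(-241 + o^{2} - 28 o\right)$)
$\left(z{\left(13,6 \right)} - 15\right) \left(-120\right) = \left(13 \left(-241 + 6^{2} - 168\right) - 15\right) \left(-120\right) = \left(13 \left(-241 + 36 - 168\right) - 15\right) \left(-120\right) = \left(13 \left(-373\right) - 15\right) \left(-120\right) = \left(-4849 - 15\right) \left(-120\right) = \left(-4864\right) \left(-120\right) = 583680$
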